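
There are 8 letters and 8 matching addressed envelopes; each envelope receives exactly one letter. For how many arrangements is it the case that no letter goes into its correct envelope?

Recurrence: !8 = 7·(!7 + !6).
!8 = 7·(1854 + 265) = 7·2119 = 14833

14833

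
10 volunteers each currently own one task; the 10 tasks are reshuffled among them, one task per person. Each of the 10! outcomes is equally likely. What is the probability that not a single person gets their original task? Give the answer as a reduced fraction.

16481/44800

Favorable outcomes: !10 = 1334961.
Total outcomes: 10! = 3628800.
Probability = 1334961/3628800 = 16481/44800.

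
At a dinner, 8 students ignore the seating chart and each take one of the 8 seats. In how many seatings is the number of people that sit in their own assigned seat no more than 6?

40319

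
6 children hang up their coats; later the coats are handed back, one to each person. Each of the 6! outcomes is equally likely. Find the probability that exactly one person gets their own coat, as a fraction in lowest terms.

11/30

Favorable outcomes: C(6,1)·!5 = 6·44 = 264.
Total outcomes: 6! = 720.
Probability = 264/720 = 11/30.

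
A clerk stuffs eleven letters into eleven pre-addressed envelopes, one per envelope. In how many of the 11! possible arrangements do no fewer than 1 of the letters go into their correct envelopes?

25232230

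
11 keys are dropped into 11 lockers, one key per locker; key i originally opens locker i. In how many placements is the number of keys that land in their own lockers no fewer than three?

Sum C(11,i)·!(11-i) for i = 3..11:
  i=3: C(11,3)·!8 = 165·14833 = 2447445
  i=4: C(11,4)·!7 = 330·1854 = 611820
  i=5: C(11,5)·!6 = 462·265 = 122430
  i=6: C(11,6)·!5 = 462·44 = 20328
  i=7: C(11,7)·!4 = 330·9 = 2970
  i=8: C(11,8)·!3 = 165·2 = 330
  i=9: C(11,9)·!2 = 55·1 = 55
  i=10: C(11,10)·!1 = 11·0 = 0
  i=11: C(11,11)·!0 = 1·1 = 1
Total = 3205379.

3205379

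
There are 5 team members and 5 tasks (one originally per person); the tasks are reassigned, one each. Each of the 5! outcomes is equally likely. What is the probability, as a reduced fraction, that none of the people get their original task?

11/30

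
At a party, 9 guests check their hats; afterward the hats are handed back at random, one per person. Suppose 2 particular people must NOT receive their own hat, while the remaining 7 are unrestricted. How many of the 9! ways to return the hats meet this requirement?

Let A_j be the event that the j-th constrained one is fixed. By inclusion-exclusion over the 2 events:
Σ_{j=0}^{2} (-1)^j C(2,j)(9-j)!
= C(2,0)·9! - C(2,1)·8! + C(2,2)·7!
= 362880 - 80640 + 5040
= 287280

287280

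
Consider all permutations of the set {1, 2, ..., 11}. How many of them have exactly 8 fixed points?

Pick the 8 fixed positions: C(11,8) = 165 ways.
The other 3 form a derangement: !3 = 2.
Total: 165 × 2 = 330.

330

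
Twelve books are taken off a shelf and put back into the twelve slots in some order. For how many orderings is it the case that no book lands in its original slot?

176214841

!12 = 12! · Σ_{k=0}^{12} (-1)^k/k!
= 12! - 12!/1! + 12!/2! - 12!/3! + 12!/4! - 12!/5! + 12!/6! - 12!/7! + 12!/8! - 12!/9! + 12!/10! - 12!/11! + 12!/12!
= 479001600 - 479001600 + 239500800 - 79833600 + 19958400 - 3991680 + 665280 - 95040 + 11880 - 1320 + 132 - 12 + 1
= 176214841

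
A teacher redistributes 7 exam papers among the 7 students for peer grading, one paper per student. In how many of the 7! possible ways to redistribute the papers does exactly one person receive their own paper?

Choose which one of the 7 is fixed: C(7,1) = 7.
The other 6 form a derangement: !6 = 265.
Total: 7 × 265 = 1855.

1855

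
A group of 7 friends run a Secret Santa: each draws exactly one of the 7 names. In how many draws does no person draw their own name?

Recurrence: !7 = 7·!6 + (-1)^7.
!7 = 7·265 - 1 = 1854

1854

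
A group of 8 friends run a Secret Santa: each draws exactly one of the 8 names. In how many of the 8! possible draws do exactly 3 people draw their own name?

2464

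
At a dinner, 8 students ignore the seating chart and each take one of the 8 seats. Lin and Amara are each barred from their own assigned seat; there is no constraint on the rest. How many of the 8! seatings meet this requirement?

Inclusion-exclusion on the 2 forbidden self-matches:
Σ_{j=0}^{2} (-1)^j C(2,j)(8-j)!
= C(2,0)·8! - C(2,1)·7! + C(2,2)·6!
= 40320 - 10080 + 720
= 30960

30960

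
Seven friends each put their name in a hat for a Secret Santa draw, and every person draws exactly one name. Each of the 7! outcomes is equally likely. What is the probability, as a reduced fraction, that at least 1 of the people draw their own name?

177/280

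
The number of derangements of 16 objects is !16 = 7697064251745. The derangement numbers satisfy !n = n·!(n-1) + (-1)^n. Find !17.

130850092279664

!17 = 17·7697064251745 - 1 = 130850092279664.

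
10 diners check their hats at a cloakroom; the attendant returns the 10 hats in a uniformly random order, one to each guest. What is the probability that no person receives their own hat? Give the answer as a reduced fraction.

Favorable outcomes: !10 = 1334961.
Total outcomes: 10! = 3628800.
Probability = 1334961/3628800 = 16481/44800.

16481/44800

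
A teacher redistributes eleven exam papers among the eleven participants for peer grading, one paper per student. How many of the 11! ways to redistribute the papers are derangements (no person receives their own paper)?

14684570

By inclusion-exclusion, !11 = Σ (-1)^k · 11!/k! for k=0..11
= 11! - 11!/1! + 11!/2! - 11!/3! + 11!/4! - 11!/5! + 11!/6! - 11!/7! + 11!/8! - 11!/9! + 11!/10! - 11!/11!
= 39916800 - 39916800 + 19958400 - 6652800 + 1663200 - 332640 + 55440 - 7920 + 990 - 110 + 11 - 1
= 14684570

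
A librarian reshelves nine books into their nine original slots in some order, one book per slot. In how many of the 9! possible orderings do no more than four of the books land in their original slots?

361541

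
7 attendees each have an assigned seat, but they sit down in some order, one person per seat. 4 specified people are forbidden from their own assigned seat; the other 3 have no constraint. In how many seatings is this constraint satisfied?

2790

Let A_j be the event that the j-th constrained one is fixed. By inclusion-exclusion over the 4 events:
Σ_{j=0}^{4} (-1)^j C(4,j)(7-j)!
= C(4,0)·7! - C(4,1)·6! + C(4,2)·5! - C(4,3)·4! + C(4,4)·3!
= 5040 - 2880 + 720 - 96 + 6
= 2790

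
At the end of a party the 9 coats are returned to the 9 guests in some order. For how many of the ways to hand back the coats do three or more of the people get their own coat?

29143

Sum C(9,i)·!(9-i) for i = 3..9:
  i=3: C(9,3)·!6 = 84·265 = 22260
  i=4: C(9,4)·!5 = 126·44 = 5544
  i=5: C(9,5)·!4 = 126·9 = 1134
  i=6: C(9,6)·!3 = 84·2 = 168
  i=7: C(9,7)·!2 = 36·1 = 36
  i=8: C(9,8)·!1 = 9·0 = 0
  i=9: C(9,9)·!0 = 1·1 = 1
Total = 29143.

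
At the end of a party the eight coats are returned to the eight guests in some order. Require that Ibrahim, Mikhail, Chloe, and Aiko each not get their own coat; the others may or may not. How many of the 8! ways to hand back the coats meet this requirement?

24024

Inclusion-exclusion on the 4 forbidden self-matches:
Σ_{j=0}^{4} (-1)^j C(4,j)(8-j)!
= C(4,0)·8! - C(4,1)·7! + C(4,2)·6! - C(4,3)·5! + C(4,4)·4!
= 40320 - 20160 + 4320 - 480 + 24
= 24024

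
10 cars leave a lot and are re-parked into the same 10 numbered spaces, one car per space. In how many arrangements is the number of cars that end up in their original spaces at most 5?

3626624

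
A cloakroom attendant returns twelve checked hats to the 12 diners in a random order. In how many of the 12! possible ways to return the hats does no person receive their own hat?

The number of derangements of 12 is !12 = Σ_{k=0}^{12} (-1)^k·12!/k!
= 12! - 12!/1! + 12!/2! - 12!/3! + 12!/4! - 12!/5! + 12!/6! - 12!/7! + 12!/8! - 12!/9! + 12!/10! - 12!/11! + 12!/12!
= 479001600 - 479001600 + 239500800 - 79833600 + 19958400 - 3991680 + 665280 - 95040 + 11880 - 1320 + 132 - 12 + 1
= 176214841

176214841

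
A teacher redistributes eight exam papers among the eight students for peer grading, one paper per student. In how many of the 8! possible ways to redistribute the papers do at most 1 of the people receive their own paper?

29665

Sum C(8,i)·!(8-i) for i = 0..1:
  i=0: C(8,0)·!8 = 1·14833 = 14833
  i=1: C(8,1)·!7 = 8·1854 = 14832
Total = 29665.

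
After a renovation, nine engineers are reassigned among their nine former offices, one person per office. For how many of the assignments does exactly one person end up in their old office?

133497

Pick the single fixed position: C(9,1) = 9 ways.
The other 8 form a derangement: !8 = 14833.
Total: 9 × 14833 = 133497.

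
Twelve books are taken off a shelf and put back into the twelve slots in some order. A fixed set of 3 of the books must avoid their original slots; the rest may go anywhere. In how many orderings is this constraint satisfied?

369774720

Inclusion-exclusion on the 3 forbidden self-matches:
Σ_{j=0}^{3} (-1)^j C(3,j)(12-j)!
= C(3,0)·12! - C(3,1)·11! + C(3,2)·10! - C(3,3)·9!
= 479001600 - 119750400 + 10886400 - 362880
= 369774720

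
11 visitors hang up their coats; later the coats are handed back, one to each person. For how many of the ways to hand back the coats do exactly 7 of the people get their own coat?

2970

Choose which 7 of the 11 are fixed: C(11,7) = 330.
The remaining 4 must be deranged: !4 = 9.
Total: 330 × 9 = 2970.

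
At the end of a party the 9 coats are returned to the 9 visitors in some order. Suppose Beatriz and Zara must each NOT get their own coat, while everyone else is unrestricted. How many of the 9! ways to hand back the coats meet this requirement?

Let A_j be the event that the j-th constrained one is fixed. By inclusion-exclusion over the 2 events:
Σ_{j=0}^{2} (-1)^j C(2,j)(9-j)!
= C(2,0)·9! - C(2,1)·8! + C(2,2)·7!
= 362880 - 80640 + 5040
= 287280

287280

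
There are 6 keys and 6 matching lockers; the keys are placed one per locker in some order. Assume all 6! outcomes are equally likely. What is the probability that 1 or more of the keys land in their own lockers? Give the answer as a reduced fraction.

Favorable outcomes: Σ_{i≥1} C(6,i)·!(6-i) = 6·44 + 15·9 + 20·2 + 15·1 + 6·0 + 1·1 = 455.
Total outcomes: 6! = 720.
Probability = 455/720 = 91/144.

91/144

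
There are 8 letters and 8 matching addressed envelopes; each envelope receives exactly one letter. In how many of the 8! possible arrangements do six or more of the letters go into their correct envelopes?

# with exactly i fixed is C(8,i)·!(8-i); sum over i=6..8:
  i=6: C(8,6)·!2 = 28·1 = 28
  i=7: C(8,7)·!1 = 8·0 = 0
  i=8: C(8,8)·!0 = 1·1 = 1
Total = 29.

29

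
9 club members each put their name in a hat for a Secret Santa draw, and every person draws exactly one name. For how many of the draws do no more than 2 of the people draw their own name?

# with exactly i fixed is C(9,i)·!(9-i); sum over i=0..2:
  i=0: C(9,0)·!9 = 1·133496 = 133496
  i=1: C(9,1)·!8 = 9·14833 = 133497
  i=2: C(9,2)·!7 = 36·1854 = 66744
Total = 333737.

333737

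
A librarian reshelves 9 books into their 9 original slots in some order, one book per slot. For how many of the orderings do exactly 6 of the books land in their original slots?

Pick the 6 fixed positions: C(9,6) = 84 ways.
The remaining 3 must be deranged: !3 = 2.
Total: 84 × 2 = 168.

168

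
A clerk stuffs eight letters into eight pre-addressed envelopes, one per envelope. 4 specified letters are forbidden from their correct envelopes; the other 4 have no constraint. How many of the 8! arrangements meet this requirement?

Let A_j be the event that the j-th constrained one is fixed. By inclusion-exclusion over the 4 events:
Σ_{j=0}^{4} (-1)^j C(4,j)(8-j)!
= C(4,0)·8! - C(4,1)·7! + C(4,2)·6! - C(4,3)·5! + C(4,4)·4!
= 40320 - 20160 + 4320 - 480 + 24
= 24024

24024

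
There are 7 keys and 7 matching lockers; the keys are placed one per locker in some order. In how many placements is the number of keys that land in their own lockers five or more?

22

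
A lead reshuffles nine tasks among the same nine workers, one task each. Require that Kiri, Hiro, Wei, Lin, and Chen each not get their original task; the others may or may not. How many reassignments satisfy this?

Inclusion-exclusion on the 5 forbidden self-matches:
Σ_{j=0}^{5} (-1)^j C(5,j)(9-j)!
= C(5,0)·9! - C(5,1)·8! + C(5,2)·7! - C(5,3)·6! + C(5,4)·5! - C(5,5)·4!
= 362880 - 201600 + 50400 - 7200 + 600 - 24
= 205056

205056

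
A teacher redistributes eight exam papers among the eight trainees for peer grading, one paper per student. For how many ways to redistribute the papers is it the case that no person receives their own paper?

14833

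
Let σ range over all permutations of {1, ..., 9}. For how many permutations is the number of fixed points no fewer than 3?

Sum C(9,i)·!(9-i) for i = 3..9:
  i=3: C(9,3)·!6 = 84·265 = 22260
  i=4: C(9,4)·!5 = 126·44 = 5544
  i=5: C(9,5)·!4 = 126·9 = 1134
  i=6: C(9,6)·!3 = 84·2 = 168
  i=7: C(9,7)·!2 = 36·1 = 36
  i=8: C(9,8)·!1 = 9·0 = 0
  i=9: C(9,9)·!0 = 1·1 = 1
Total = 29143.

29143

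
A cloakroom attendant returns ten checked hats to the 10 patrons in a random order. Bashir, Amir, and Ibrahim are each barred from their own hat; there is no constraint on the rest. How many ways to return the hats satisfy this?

Inclusion-exclusion on the 3 forbidden self-matches:
Σ_{j=0}^{3} (-1)^j C(3,j)(10-j)!
= C(3,0)·10! - C(3,1)·9! + C(3,2)·8! - C(3,3)·7!
= 3628800 - 1088640 + 120960 - 5040
= 2656080

2656080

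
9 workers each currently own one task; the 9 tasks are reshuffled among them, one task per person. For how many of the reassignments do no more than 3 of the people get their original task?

Sum C(9,i)·!(9-i) for i = 0..3:
  i=0: C(9,0)·!9 = 1·133496 = 133496
  i=1: C(9,1)·!8 = 9·14833 = 133497
  i=2: C(9,2)·!7 = 36·1854 = 66744
  i=3: C(9,3)·!6 = 84·265 = 22260
Total = 355997.

355997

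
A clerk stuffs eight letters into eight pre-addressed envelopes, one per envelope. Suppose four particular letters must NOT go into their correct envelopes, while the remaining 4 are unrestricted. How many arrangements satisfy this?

24024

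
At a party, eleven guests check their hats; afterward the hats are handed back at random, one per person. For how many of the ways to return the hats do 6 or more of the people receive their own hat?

23684

# with exactly i fixed is C(11,i)·!(11-i); sum over i=6..11:
  i=6: C(11,6)·!5 = 462·44 = 20328
  i=7: C(11,7)·!4 = 330·9 = 2970
  i=8: C(11,8)·!3 = 165·2 = 330
  i=9: C(11,9)·!2 = 55·1 = 55
  i=10: C(11,10)·!1 = 11·0 = 0
  i=11: C(11,11)·!0 = 1·1 = 1
Total = 23684.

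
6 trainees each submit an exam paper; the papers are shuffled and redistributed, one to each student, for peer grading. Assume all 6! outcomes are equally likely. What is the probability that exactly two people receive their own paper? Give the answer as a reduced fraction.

Favorable outcomes: C(6,2)·!4 = 15·9 = 135.
Total outcomes: 6! = 720.
Probability = 135/720 = 3/16.

3/16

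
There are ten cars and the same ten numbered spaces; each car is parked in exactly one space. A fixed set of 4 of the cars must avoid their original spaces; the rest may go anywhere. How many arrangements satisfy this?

2399760

Let A_j be the event that the j-th constrained one is fixed. By inclusion-exclusion over the 4 events:
Σ_{j=0}^{4} (-1)^j C(4,j)(10-j)!
= C(4,0)·10! - C(4,1)·9! + C(4,2)·8! - C(4,3)·7! + C(4,4)·6!
= 3628800 - 1451520 + 241920 - 20160 + 720
= 2399760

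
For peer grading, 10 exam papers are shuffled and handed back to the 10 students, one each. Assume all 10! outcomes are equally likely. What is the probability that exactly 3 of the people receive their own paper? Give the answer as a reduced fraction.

103/1680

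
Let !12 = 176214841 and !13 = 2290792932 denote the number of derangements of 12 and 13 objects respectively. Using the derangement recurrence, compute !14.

!14 = (14-1)·(!13 + !12) = 13·(2290792932 + 176214841) = 13·2467007773 = 32071101049.

32071101049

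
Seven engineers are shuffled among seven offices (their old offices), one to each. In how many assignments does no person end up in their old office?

1854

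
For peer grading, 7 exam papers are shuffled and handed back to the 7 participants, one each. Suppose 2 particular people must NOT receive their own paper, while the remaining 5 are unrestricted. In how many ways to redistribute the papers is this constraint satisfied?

Inclusion-exclusion on the 2 forbidden self-matches:
Σ_{j=0}^{2} (-1)^j C(2,j)(7-j)!
= C(2,0)·7! - C(2,1)·6! + C(2,2)·5!
= 5040 - 1440 + 120
= 3720

3720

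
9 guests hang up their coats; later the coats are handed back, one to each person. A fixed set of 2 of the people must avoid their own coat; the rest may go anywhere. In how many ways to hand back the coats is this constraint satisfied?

287280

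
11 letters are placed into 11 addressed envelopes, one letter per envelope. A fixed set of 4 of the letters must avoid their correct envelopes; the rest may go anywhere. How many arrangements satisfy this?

27422640

Let A_j be the event that the j-th constrained one is fixed. By inclusion-exclusion over the 4 events:
Σ_{j=0}^{4} (-1)^j C(4,j)(11-j)!
= C(4,0)·11! - C(4,1)·10! + C(4,2)·9! - C(4,3)·8! + C(4,4)·7!
= 39916800 - 14515200 + 2177280 - 161280 + 5040
= 27422640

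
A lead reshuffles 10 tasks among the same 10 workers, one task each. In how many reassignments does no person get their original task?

The subfactorial !10 = [10!/e] (nearest integer).
10! = 3628800, and 3628800/e ≈ 1334960.92, so !10 = 1334961.

1334961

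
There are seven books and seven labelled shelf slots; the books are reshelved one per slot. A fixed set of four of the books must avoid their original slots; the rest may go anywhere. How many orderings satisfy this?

Let A_j be the event that the j-th constrained one is fixed. By inclusion-exclusion over the 4 events:
Σ_{j=0}^{4} (-1)^j C(4,j)(7-j)!
= C(4,0)·7! - C(4,1)·6! + C(4,2)·5! - C(4,3)·4! + C(4,4)·3!
= 5040 - 2880 + 720 - 96 + 6
= 2790

2790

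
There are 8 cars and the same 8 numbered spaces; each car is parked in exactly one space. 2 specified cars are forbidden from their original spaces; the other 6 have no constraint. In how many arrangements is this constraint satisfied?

Let A_j be the event that the j-th constrained one is fixed. By inclusion-exclusion over the 2 events:
Σ_{j=0}^{2} (-1)^j C(2,j)(8-j)!
= C(2,0)·8! - C(2,1)·7! + C(2,2)·6!
= 40320 - 10080 + 720
= 30960

30960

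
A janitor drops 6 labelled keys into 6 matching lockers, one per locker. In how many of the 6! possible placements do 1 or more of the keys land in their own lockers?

# with exactly i fixed is C(6,i)·!(6-i); sum over i=1..6:
  i=1: C(6,1)·!5 = 6·44 = 264
  i=2: C(6,2)·!4 = 15·9 = 135
  i=3: C(6,3)·!3 = 20·2 = 40
  i=4: C(6,4)·!2 = 15·1 = 15
  i=5: C(6,5)·!1 = 6·0 = 0
  i=6: C(6,6)·!0 = 1·1 = 1
Total = 455.

455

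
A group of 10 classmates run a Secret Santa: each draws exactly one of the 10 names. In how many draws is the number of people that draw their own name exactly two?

Pick the 2 fixed positions: C(10,2) = 45 ways.
The other 8 form a derangement: !8 = 14833.
Total: 45 × 14833 = 667485.

667485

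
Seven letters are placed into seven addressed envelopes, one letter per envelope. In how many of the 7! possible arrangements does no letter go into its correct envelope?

By inclusion-exclusion, !7 = Σ (-1)^k · 7!/k! for k=0..7
= 7! - 7!/1! + 7!/2! - 7!/3! + 7!/4! - 7!/5! + 7!/6! - 7!/7!
= 5040 - 5040 + 2520 - 840 + 210 - 42 + 7 - 1
= 1854

1854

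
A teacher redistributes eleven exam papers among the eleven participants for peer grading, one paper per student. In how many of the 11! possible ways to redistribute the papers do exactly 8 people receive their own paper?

330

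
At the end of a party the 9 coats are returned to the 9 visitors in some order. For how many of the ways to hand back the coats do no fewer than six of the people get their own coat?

205

Sum C(9,i)·!(9-i) for i = 6..9:
  i=6: C(9,6)·!3 = 84·2 = 168
  i=7: C(9,7)·!2 = 36·1 = 36
  i=8: C(9,8)·!1 = 9·0 = 0
  i=9: C(9,9)·!0 = 1·1 = 1
Total = 205.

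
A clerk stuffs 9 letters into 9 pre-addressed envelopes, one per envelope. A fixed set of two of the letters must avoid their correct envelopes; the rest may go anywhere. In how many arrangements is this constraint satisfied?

Let A_j be the event that the j-th constrained one is fixed. By inclusion-exclusion over the 2 events:
Σ_{j=0}^{2} (-1)^j C(2,j)(9-j)!
= C(2,0)·9! - C(2,1)·8! + C(2,2)·7!
= 362880 - 80640 + 5040
= 287280

287280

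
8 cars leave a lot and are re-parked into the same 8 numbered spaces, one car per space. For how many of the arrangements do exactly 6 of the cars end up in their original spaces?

28

Pick the 6 fixed positions: C(8,6) = 28 ways.
The other 2 form a derangement: !2 = 1.
Total: 28 × 1 = 28.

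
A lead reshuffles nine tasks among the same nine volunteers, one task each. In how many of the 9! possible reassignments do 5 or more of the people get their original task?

1339

# with exactly i fixed is C(9,i)·!(9-i); sum over i=5..9:
  i=5: C(9,5)·!4 = 126·9 = 1134
  i=6: C(9,6)·!3 = 84·2 = 168
  i=7: C(9,7)·!2 = 36·1 = 36
  i=8: C(9,8)·!1 = 9·0 = 0
  i=9: C(9,9)·!0 = 1·1 = 1
Total = 1339.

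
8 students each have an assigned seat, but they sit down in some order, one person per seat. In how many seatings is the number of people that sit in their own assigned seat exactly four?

630

Pick the 4 fixed positions: C(8,4) = 70 ways.
The remaining 4 must be deranged: !4 = 9.
Total: 70 × 9 = 630.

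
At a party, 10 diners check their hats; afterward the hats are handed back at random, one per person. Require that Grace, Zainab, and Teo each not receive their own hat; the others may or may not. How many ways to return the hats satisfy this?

2656080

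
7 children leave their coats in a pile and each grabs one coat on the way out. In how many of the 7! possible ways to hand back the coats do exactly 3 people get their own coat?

315

Choose which 3 of the 7 are fixed: C(7,3) = 35.
The other 4 form a derangement: !4 = 9.
Total: 35 × 9 = 315.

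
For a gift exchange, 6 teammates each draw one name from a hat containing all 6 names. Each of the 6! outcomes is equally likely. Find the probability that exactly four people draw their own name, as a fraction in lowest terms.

1/48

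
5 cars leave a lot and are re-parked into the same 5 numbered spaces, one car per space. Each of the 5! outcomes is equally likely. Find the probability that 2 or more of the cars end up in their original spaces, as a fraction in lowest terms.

Favorable outcomes: Σ_{i≥2} C(5,i)·!(5-i) = 10·2 + 10·1 + 5·0 + 1·1 = 31.
Total outcomes: 5! = 120.
Probability = 31/120 = 31/120.

31/120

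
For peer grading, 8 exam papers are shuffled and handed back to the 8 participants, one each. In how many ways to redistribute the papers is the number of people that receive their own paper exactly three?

Choose which 3 of the 8 are fixed: C(8,3) = 56.
The remaining 5 must be deranged: !5 = 44.
Total: 56 × 44 = 2464.

2464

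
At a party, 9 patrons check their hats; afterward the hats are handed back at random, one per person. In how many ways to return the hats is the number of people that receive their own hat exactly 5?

1134

Choose which 5 of the 9 are fixed: C(9,5) = 126.
The remaining 4 must be deranged: !4 = 9.
Total: 126 × 9 = 1134.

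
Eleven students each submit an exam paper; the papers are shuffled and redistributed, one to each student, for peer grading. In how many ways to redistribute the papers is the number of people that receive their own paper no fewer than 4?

757934

Sum C(11,i)·!(11-i) for i = 4..11:
  i=4: C(11,4)·!7 = 330·1854 = 611820
  i=5: C(11,5)·!6 = 462·265 = 122430
  i=6: C(11,6)·!5 = 462·44 = 20328
  i=7: C(11,7)·!4 = 330·9 = 2970
  i=8: C(11,8)·!3 = 165·2 = 330
  i=9: C(11,9)·!2 = 55·1 = 55
  i=10: C(11,10)·!1 = 11·0 = 0
  i=11: C(11,11)·!0 = 1·1 = 1
Total = 757934.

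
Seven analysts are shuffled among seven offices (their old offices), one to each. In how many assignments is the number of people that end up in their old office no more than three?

# with exactly i fixed is C(7,i)·!(7-i); sum over i=0..3:
  i=0: C(7,0)·!7 = 1·1854 = 1854
  i=1: C(7,1)·!6 = 7·265 = 1855
  i=2: C(7,2)·!5 = 21·44 = 924
  i=3: C(7,3)·!4 = 35·9 = 315
Total = 4948.

4948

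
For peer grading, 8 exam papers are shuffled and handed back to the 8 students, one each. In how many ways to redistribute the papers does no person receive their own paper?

The subfactorial !8 = [8!/e] (nearest integer).
8! = 40320, and 40320/e ≈ 14832.90, so !8 = 14833.

14833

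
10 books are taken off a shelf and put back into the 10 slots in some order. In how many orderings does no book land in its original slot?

1334961

!10 is the nearest integer to 10!/e.
10! = 3628800, and 3628800/e ≈ 1334960.92, so !10 = 1334961.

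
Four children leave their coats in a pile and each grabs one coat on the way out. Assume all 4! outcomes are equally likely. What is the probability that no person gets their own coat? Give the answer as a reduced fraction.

3/8

Favorable outcomes: !4 = 9.
Total outcomes: 4! = 24.
Probability = 9/24 = 3/8.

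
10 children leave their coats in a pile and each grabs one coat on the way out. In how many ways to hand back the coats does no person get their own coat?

1334961

By inclusion-exclusion, !10 = Σ (-1)^k · 10!/k! for k=0..10
= 10! - 10!/1! + 10!/2! - 10!/3! + 10!/4! - 10!/5! + 10!/6! - 10!/7! + 10!/8! - 10!/9! + 10!/10!
= 3628800 - 3628800 + 1814400 - 604800 + 151200 - 30240 + 5040 - 720 + 90 - 10 + 1
= 1334961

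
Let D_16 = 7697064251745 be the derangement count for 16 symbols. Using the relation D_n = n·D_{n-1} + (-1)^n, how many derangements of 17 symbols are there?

D_17 = 17·7697064251745 - 1 = 130850092279664.

130850092279664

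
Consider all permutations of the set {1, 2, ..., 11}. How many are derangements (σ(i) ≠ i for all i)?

14684570

By inclusion-exclusion, !11 = Σ (-1)^k · 11!/k! for k=0..11
= 11! - 11!/1! + 11!/2! - 11!/3! + 11!/4! - 11!/5! + 11!/6! - 11!/7! + 11!/8! - 11!/9! + 11!/10! - 11!/11!
= 39916800 - 39916800 + 19958400 - 6652800 + 1663200 - 332640 + 55440 - 7920 + 990 - 110 + 11 - 1
= 14684570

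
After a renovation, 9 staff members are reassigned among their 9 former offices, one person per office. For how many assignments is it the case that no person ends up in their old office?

133496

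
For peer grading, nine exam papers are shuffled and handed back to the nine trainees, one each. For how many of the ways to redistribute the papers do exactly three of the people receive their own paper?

22260

Choose which 3 of the 9 are fixed: C(9,3) = 84.
The remaining 6 must be deranged: !6 = 265.
Total: 84 × 265 = 22260.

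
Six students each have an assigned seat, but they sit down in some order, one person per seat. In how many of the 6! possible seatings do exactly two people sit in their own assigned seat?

Pick the 2 fixed positions: C(6,2) = 15 ways.
The remaining 4 must be deranged: !4 = 9.
Total: 15 × 9 = 135.

135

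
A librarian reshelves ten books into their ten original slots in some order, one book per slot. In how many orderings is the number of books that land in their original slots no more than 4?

3615536

# with exactly i fixed is C(10,i)·!(10-i); sum over i=0..4:
  i=0: C(10,0)·!10 = 1·1334961 = 1334961
  i=1: C(10,1)·!9 = 10·133496 = 1334960
  i=2: C(10,2)·!8 = 45·14833 = 667485
  i=3: C(10,3)·!7 = 120·1854 = 222480
  i=4: C(10,4)·!6 = 210·265 = 55650
Total = 3615536.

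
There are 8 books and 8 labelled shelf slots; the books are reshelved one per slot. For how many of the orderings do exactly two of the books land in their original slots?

Choose which 2 of the 8 are fixed: C(8,2) = 28.
The other 6 form a derangement: !6 = 265.
Total: 28 × 265 = 7420.

7420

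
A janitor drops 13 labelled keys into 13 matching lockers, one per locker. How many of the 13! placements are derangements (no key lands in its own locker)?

The number of derangements of 13 is !13 = Σ_{k=0}^{13} (-1)^k·13!/k!
= 13! - 13!/1! + 13!/2! - 13!/3! + 13!/4! - 13!/5! + 13!/6! - 13!/7! + 13!/8! - 13!/9! + 13!/10! - 13!/11! + 13!/12! - 13!/13!
= 6227020800 - 6227020800 + 3113510400 - 1037836800 + 259459200 - 51891840 + 8648640 - 1235520 + 154440 - 17160 + 1716 - 156 + 13 - 1
= 2290792932

2290792932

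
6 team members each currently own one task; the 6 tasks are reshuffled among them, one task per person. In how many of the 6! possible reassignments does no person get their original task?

265

Use !n = (n-1)(!(n-1) + !(n-2)).
!6 = 5·(44 + 9) = 5·53 = 265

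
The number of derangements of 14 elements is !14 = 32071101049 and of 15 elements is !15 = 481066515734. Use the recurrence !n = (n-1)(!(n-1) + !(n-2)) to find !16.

!16 = (16-1)·(!15 + !14) = 15·(481066515734 + 32071101049) = 15·513137616783 = 7697064251745.

7697064251745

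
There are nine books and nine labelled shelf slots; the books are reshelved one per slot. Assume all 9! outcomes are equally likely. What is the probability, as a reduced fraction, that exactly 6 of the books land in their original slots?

1/2160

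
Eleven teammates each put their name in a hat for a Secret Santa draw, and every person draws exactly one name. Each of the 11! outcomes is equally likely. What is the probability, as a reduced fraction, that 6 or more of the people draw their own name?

5921/9979200

Favorable outcomes: Σ_{i≥6} C(11,i)·!(11-i) = 462·44 + 330·9 + 165·2 + 55·1 + 11·0 + 1·1 = 23684.
Total outcomes: 11! = 39916800.
Probability = 23684/39916800 = 5921/9979200.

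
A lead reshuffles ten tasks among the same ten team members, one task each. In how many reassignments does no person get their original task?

By inclusion-exclusion, !10 = Σ (-1)^k · 10!/k! for k=0..10
= 10! - 10!/1! + 10!/2! - 10!/3! + 10!/4! - 10!/5! + 10!/6! - 10!/7! + 10!/8! - 10!/9! + 10!/10!
= 3628800 - 3628800 + 1814400 - 604800 + 151200 - 30240 + 5040 - 720 + 90 - 10 + 1
= 1334961

1334961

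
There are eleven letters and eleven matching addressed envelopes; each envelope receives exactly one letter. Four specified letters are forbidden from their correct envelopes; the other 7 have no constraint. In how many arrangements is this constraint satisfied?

Inclusion-exclusion on the 4 forbidden self-matches:
Σ_{j=0}^{4} (-1)^j C(4,j)(11-j)!
= C(4,0)·11! - C(4,1)·10! + C(4,2)·9! - C(4,3)·8! + C(4,4)·7!
= 39916800 - 14515200 + 2177280 - 161280 + 5040
= 27422640

27422640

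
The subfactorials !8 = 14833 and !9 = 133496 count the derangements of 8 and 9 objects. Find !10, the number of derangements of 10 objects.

!10 = (10-1)·(!9 + !8) = 9·(133496 + 14833) = 9·148329 = 1334961.

1334961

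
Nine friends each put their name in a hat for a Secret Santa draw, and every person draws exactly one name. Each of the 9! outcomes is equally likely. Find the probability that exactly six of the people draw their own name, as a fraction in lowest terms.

1/2160

Favorable outcomes: C(9,6)·!3 = 84·2 = 168.
Total outcomes: 9! = 362880.
Probability = 168/362880 = 1/2160.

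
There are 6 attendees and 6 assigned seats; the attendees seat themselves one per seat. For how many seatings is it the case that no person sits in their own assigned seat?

265

By inclusion-exclusion, !6 = Σ (-1)^k · 6!/k! for k=0..6
= 6! - 6!/1! + 6!/2! - 6!/3! + 6!/4! - 6!/5! + 6!/6!
= 720 - 720 + 360 - 120 + 30 - 6 + 1
= 265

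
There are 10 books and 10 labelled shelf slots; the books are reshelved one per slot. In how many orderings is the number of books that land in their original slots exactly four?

55650

Pick the 4 fixed positions: C(10,4) = 210 ways.
The other 6 form a derangement: !6 = 265.
Total: 210 × 265 = 55650.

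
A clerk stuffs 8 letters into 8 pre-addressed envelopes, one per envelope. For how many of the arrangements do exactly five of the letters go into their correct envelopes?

112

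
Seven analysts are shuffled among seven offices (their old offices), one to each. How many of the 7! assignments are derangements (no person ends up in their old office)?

Use !n = (n-1)(!(n-1) + !(n-2)).
!7 = 6·(265 + 44) = 6·309 = 1854

1854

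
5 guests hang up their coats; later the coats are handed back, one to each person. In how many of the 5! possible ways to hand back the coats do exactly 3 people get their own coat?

10

Pick the 3 fixed positions: C(5,3) = 10 ways.
The remaining 2 must be deranged: !2 = 1.
Total: 10 × 1 = 10.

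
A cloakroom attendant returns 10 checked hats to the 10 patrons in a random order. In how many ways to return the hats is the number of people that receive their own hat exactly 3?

222480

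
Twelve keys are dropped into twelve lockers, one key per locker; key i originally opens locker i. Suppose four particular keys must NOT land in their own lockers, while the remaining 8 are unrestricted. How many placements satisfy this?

339696000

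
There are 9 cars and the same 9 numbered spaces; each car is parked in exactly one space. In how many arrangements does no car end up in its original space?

Recurrence: !9 = 8·(!8 + !7).
!9 = 8·(14833 + 1854) = 8·16687 = 133496

133496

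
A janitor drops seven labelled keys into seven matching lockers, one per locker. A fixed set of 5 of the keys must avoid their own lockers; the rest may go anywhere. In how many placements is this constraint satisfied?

2428

Let A_j be the event that the j-th constrained one is fixed. By inclusion-exclusion over the 5 events:
Σ_{j=0}^{5} (-1)^j C(5,j)(7-j)!
= C(5,0)·7! - C(5,1)·6! + C(5,2)·5! - C(5,3)·4! + C(5,4)·3! - C(5,5)·2!
= 5040 - 3600 + 1200 - 240 + 30 - 2
= 2428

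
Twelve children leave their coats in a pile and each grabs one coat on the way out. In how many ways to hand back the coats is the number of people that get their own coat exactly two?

88107426

Choose which 2 of the 12 are fixed: C(12,2) = 66.
The remaining 10 must be deranged: !10 = 1334961.
Total: 66 × 1334961 = 88107426.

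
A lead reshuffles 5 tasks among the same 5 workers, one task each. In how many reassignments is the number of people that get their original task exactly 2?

Pick the 2 fixed positions: C(5,2) = 10 ways.
The remaining 3 must be deranged: !3 = 2.
Total: 10 × 2 = 20.

20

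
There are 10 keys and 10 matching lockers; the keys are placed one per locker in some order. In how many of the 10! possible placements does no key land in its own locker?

1334961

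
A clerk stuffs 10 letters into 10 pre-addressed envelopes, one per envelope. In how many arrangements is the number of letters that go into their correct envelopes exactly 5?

11088

Pick the 5 fixed positions: C(10,5) = 252 ways.
The other 5 form a derangement: !5 = 44.
Total: 252 × 44 = 11088.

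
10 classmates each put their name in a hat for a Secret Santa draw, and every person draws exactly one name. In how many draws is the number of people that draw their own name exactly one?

1334960

Pick the single fixed position: C(10,1) = 10 ways.
The other 9 form a derangement: !9 = 133496.
Total: 10 × 133496 = 1334960.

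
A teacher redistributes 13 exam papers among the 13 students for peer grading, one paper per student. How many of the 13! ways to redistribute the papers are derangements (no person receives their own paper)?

2290792932

The subfactorial !13 = [13!/e] (nearest integer).
13! = 6227020800, and 6227020800/e ≈ 2290792932.07, so !13 = 2290792932.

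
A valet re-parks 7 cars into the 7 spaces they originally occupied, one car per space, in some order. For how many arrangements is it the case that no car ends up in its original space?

!7 = 7! · Σ_{k=0}^{7} (-1)^k/k!
= 7! - 7!/1! + 7!/2! - 7!/3! + 7!/4! - 7!/5! + 7!/6! - 7!/7!
= 5040 - 5040 + 2520 - 840 + 210 - 42 + 7 - 1
= 1854

1854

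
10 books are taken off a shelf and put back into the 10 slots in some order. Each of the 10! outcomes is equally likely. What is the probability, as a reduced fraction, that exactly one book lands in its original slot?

16687/45360

Favorable outcomes: C(10,1)·!9 = 10·133496 = 1334960.
Total outcomes: 10! = 3628800.
Probability = 1334960/3628800 = 16687/45360.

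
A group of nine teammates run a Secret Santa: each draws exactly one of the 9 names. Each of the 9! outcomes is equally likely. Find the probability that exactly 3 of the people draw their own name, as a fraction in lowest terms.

53/864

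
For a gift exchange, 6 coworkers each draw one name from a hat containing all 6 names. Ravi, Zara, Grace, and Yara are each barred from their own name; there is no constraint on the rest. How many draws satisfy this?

362

Inclusion-exclusion on the 4 forbidden self-matches:
Σ_{j=0}^{4} (-1)^j C(4,j)(6-j)!
= C(4,0)·6! - C(4,1)·5! + C(4,2)·4! - C(4,3)·3! + C(4,4)·2!
= 720 - 480 + 144 - 24 + 2
= 362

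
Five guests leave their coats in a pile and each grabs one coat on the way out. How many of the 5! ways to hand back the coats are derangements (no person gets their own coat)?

44

Use !n = n·!(n-1) + (-1)^n.
!5 = 5·9 - 1 = 44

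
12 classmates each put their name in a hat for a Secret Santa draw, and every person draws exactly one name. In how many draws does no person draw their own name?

!12 is the nearest integer to 12!/e.
12! = 479001600, and 479001600/e ≈ 176214840.93, so !12 = 176214841.

176214841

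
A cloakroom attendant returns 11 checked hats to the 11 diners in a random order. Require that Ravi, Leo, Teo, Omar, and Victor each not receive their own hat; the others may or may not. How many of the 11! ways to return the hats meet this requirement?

25022880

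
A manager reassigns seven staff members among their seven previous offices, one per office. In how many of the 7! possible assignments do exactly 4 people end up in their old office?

Pick the 4 fixed positions: C(7,4) = 35 ways.
The other 3 form a derangement: !3 = 2.
Total: 35 × 2 = 70.

70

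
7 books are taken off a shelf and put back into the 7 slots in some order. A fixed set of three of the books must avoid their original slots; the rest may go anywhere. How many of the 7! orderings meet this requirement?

3216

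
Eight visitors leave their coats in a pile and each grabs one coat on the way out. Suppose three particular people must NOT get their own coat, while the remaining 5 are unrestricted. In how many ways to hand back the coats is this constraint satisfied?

27240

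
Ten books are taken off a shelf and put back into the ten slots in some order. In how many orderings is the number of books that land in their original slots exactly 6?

1890

Choose which 6 of the 10 are fixed: C(10,6) = 210.
The remaining 4 must be deranged: !4 = 9.
Total: 210 × 9 = 1890.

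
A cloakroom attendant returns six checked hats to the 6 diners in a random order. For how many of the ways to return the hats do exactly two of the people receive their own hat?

Choose which 2 of the 6 are fixed: C(6,2) = 15.
The remaining 4 must be deranged: !4 = 9.
Total: 15 × 9 = 135.

135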